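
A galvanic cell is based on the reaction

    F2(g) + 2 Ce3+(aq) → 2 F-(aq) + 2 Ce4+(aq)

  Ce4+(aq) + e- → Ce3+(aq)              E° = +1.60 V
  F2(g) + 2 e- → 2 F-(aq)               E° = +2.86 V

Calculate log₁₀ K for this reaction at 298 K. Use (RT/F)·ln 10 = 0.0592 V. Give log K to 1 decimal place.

log K = 42.6

The F₂/F⁻ couple is reduced (cathode); E°cell = +2.86 − (+1.60) = +1.26 V with n = 2.
At equilibrium E = 0, so log K = nE°cell / 0.0592 = (2)(+1.26) / 0.0592 = 42.6.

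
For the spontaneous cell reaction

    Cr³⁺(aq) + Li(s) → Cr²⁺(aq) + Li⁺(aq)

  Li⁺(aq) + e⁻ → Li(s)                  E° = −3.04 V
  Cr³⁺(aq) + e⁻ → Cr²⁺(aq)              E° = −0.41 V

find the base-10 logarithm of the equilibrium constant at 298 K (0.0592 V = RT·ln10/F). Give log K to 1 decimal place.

log K = 44.4

The Cr³⁺/Cr²⁺ couple is reduced (cathode); E°cell = −0.41 − (−3.04) = +2.63 V with n = 1.
At equilibrium E = 0, so log K = nE°cell / 0.0592 = (1)(+2.63) / 0.0592 = 44.4.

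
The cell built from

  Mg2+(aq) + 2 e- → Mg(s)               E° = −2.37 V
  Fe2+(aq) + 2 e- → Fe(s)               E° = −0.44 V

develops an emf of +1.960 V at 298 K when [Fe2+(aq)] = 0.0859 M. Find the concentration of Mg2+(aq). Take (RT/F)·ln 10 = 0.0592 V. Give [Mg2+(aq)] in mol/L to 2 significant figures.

0.0083 M

With Fe²⁺/Fe at the cathode and Mg²⁺/Mg at the anode, E°cell = −0.44 − (−2.37) = +1.93 V (n = 2).
Since E = E° − (0.0592/n)·log Q, log Q = n(E° − E)/0.0592 = −1.014.
The balanced reaction is Fe2+(aq) + Mg(s) → Fe(s) + Mg2+(aq), so Q = [Mg2+(aq)] / [Fe2+(aq)].
Solving for the unknown gives log [Mg2+(aq)] = −2.080, so [Mg2+(aq)] ≈ 0.0083 M.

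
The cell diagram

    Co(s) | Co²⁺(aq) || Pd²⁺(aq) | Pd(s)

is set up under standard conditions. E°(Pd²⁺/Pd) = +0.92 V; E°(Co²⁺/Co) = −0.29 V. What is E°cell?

By convention the left-hand electrode in cell notation is the anode (oxidation) and the right-hand electrode is the cathode (reduction).
E°cell = E°(right) − E°(left) = +0.92 − (−0.29) = +1.21 V.

+1.21 V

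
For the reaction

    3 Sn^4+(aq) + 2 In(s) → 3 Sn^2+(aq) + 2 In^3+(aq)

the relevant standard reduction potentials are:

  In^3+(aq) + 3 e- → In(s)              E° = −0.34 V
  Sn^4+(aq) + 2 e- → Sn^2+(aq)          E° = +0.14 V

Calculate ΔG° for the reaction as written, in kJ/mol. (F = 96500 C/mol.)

−278 kJ/mol

In the reaction as written Sn^4+(aq) is reduced, so the Sn⁴⁺/Sn²⁺ couple is the cathode and In³⁺/In is the anode.
E°cell = +0.14 − (−0.34) = +0.48 V; balancing electrons gives n = 6.
ΔG° = −nFE°cell = −(6)(96500)(+0.48) J/mol = −278 kJ/mol.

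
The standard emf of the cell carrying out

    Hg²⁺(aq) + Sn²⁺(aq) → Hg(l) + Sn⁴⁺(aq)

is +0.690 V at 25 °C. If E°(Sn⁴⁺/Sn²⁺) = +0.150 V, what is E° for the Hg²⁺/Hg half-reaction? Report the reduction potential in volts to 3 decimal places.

In the reaction as written the Hg²⁺/Hg couple is reduced (cathode) and Sn⁴⁺/Sn²⁺ is oxidized (anode), so E°cell = E°(Hg²⁺/Hg) − E°(Sn⁴⁺/Sn²⁺).
E°(Hg²⁺/Hg) = E°cell + E°(anode) = +0.690 + (+0.150) = +0.840 V.

+0.840 V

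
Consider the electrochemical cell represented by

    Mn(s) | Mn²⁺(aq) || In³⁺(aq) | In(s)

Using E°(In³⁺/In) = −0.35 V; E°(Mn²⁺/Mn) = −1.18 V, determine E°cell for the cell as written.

+0.83 V

By convention the left-hand electrode in cell notation is the anode (oxidation) and the right-hand electrode is the cathode (reduction).
E°cell = E°(right) − E°(left) = −0.35 − (−1.18) = +0.83 V.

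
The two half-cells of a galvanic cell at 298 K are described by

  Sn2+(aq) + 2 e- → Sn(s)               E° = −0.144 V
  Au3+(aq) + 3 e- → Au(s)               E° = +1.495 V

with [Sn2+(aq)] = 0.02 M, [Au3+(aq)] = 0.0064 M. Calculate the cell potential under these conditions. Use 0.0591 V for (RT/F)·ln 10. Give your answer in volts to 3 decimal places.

+1.646 V

Au³⁺/Au is reduced (cathode, E° = +1.495 V) and Sn²⁺/Sn is oxidized (anode).
The standard potential is +1.495 − (−0.144) = +1.639 V and the balanced reaction transfers n = 6 electrons.
Balancing gives 2 Au3+(aq) + 3 Sn(s) → 2 Au(s) + 3 Sn2+(aq); hence Q = [Sn2+(aq)]^3 / [Au3+(aq)]^2 = 0.195 (log Q = −0.709).
Applying E = E° − (RT ln10/nF)·log Q gives +1.639 − (0.0591/6)(−0.709) = +1.646 V.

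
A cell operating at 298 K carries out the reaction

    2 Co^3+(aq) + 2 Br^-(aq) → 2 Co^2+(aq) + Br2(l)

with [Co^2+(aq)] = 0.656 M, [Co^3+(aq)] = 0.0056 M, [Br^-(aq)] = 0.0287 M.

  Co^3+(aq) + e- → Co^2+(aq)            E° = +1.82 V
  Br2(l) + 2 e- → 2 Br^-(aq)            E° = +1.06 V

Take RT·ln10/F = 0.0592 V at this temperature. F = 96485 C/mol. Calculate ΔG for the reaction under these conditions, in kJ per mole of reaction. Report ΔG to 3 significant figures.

With Co³⁺/Co²⁺ reduced at the cathode, E°cell = +1.82 − (+1.06) = +0.76 V and n = 2.
Here Q = [Co^2+(aq)]^2 / ([Co^3+(aq)]^2·[Br^-(aq)]^2) = 1.67×10^7 (log Q = 7.222), giving E = +0.76 − (0.0592/2)·(7.222) = +0.5462 V.
Then ΔG = −nFE = −2 × 96485 × +0.5462 J/mol = −105 kJ/mol.

−105 kJ/mol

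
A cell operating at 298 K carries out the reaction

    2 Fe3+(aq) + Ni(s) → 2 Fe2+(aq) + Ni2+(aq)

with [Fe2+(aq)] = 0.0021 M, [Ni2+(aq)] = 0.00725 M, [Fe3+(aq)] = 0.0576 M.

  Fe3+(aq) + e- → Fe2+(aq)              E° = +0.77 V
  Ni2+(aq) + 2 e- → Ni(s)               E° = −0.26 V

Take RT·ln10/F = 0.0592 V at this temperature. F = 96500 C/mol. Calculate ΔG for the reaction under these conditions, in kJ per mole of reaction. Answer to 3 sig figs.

With Fe³⁺/Fe²⁺ reduced at the cathode, E°cell = +0.77 − (−0.26) = +1.03 V and n = 2.
The reaction quotient is ([Fe2+(aq)]^2·[Ni2+(aq)]) / [Fe3+(aq)]^2 = 9.64×10^−6; by Nernst, E = +1.03 − (0.0592/2)(−5.016) = +1.1785 V.
ΔG = −nFE = −(2)(96500)(+1.1785) J/mol = −227 kJ/mol.

−227 kJ/mol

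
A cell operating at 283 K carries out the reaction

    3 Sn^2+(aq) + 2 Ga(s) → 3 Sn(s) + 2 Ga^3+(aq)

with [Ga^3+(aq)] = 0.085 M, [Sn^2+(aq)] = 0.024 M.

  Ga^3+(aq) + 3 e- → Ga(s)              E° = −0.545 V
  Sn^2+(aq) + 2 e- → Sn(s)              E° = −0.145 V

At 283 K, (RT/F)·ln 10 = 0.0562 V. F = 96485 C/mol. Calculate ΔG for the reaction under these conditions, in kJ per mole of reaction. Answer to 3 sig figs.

−217 kJ/mol

With Sn²⁺/Sn reduced at the cathode, E°cell = −0.145 − (−0.545) = +0.400 V and n = 6.
Here Q = [Ga^3+(aq)]^2 / [Sn^2+(aq)]^3 = 523 (log Q = 2.718), giving E = +0.400 − (0.0562/6)·(2.718) = +0.3745 V.
Then ΔG = −nFE = −6 × 96485 × +0.3745 J/mol = −217 kJ/mol.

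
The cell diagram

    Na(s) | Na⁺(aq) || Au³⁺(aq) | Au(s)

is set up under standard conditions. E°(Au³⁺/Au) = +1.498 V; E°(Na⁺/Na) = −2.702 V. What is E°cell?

By convention the left-hand electrode in cell notation is the anode (oxidation) and the right-hand electrode is the cathode (reduction).
E°cell = E°(right) − E°(left) = +1.498 − (−2.702) = +4.200 V.

+4.200 V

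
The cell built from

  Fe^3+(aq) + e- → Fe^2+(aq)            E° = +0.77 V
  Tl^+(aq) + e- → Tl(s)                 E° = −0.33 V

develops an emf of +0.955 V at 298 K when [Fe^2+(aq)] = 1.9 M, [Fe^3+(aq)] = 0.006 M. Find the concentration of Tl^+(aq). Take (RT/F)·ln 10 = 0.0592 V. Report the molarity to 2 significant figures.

0.89 M

Fe³⁺/Fe²⁺ is the cathode (higher E°); E°cell = +0.77 − (−0.33) = +1.10 V with n = 1.
From the Nernst equation, log Q = n(E° − E)/0.0592 = 1·(+1.10 − (+0.955))/0.0592 = 2.449.
The balanced reaction is Fe^3+(aq) + Tl(s) → Fe^2+(aq) + Tl^+(aq), so Q = ([Fe^2+(aq)]·[Tl^+(aq)]) / [Fe^3+(aq)].
Substituting the known concentrations and solving, log [Tl^+(aq)] = −0.052 and [Tl^+(aq)] = 0.89 M.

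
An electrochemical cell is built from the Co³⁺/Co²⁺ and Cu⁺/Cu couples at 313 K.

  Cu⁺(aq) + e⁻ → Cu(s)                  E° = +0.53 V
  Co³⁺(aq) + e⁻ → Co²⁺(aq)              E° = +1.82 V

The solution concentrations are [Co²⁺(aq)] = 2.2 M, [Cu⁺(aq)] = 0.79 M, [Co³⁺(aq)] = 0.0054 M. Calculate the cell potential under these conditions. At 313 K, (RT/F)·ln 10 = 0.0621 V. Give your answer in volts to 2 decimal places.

Co³⁺/Co²⁺ is reduced (cathode, E° = +1.82 V) and Cu⁺/Cu is oxidized (anode).
E°cell = E°cat − E°an = +1.82 − (+0.53) = +1.29 V; n = 1.
For the overall reaction Co³⁺(aq) + Cu(s) → Co²⁺(aq) + Cu⁺(aq), Q = ([Co²⁺(aq)]·[Cu⁺(aq)]) / [Co³⁺(aq)] = 322, giving log Q = 2.508.
E = E° − (0.0621/n)·log Q = +1.29 − (0.0621/1)(2.508) = +1.13 V.

+1.13 V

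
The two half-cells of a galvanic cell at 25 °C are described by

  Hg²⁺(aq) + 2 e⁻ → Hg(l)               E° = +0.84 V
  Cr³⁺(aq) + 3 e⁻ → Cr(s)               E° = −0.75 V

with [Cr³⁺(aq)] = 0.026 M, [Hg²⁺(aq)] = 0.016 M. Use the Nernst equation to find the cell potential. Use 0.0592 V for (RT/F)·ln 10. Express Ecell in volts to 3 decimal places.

+1.568 V

The Hg²⁺/Hg couple has the more positive E°, so it is the cathode; Cr³⁺/Cr is the anode.
E°cell = +0.84 − (−0.75) = +1.59 V, with n = 6 electrons transferred.
Balancing gives 3 Hg²⁺(aq) + 2 Cr(s) → 3 Hg(l) + 2 Cr³⁺(aq); hence Q = [Cr³⁺(aq)]^2 / [Hg²⁺(aq)]^3 = 165 (log Q = 2.218).
E = E° − (0.0592/n)·log Q = +1.59 − (0.0592/6)(2.218) = +1.568 V.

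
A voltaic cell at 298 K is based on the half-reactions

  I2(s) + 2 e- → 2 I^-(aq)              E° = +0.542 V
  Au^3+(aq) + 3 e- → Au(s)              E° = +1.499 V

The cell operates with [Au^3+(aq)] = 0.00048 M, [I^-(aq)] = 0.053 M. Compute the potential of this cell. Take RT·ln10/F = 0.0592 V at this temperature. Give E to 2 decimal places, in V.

+0.82 V

Au³⁺/Au is reduced (cathode, E° = +1.499 V) and I₂/I⁻ is oxidized (anode).
E°cell = +1.499 − (+0.542) = +0.957 V, with n = 6 electrons transferred.
For the overall reaction 2 Au^3+(aq) + 6 I^-(aq) → 2 Au(s) + 3 I2(s), Q = 1 / ([Au^3+(aq)]^2·[I^-(aq)]^6) = 1.96×10^14, giving log Q = 14.292.
By the Nernst equation, E = +0.957 − (0.0592/6)·(14.292) = +0.82 V.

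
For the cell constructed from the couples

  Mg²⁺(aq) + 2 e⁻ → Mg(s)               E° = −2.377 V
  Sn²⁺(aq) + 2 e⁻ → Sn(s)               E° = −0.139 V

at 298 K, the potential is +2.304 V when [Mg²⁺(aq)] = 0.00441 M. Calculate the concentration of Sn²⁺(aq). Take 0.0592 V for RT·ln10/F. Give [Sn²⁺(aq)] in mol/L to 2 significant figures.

With Sn²⁺/Sn at the cathode and Mg²⁺/Mg at the anode, E°cell = −0.139 − (−2.377) = +2.238 V (n = 2).
From the Nernst equation, log Q = n(E° − E)/0.0592 = 2·(+2.238 − (+2.304))/0.0592 = −2.230.
Balancing electrons gives Sn²⁺(aq) + Mg(s) → Sn(s) + Mg²⁺(aq); thus Q = [Mg²⁺(aq)] / [Sn²⁺(aq)].
Substituting the known concentrations and solving, log [Sn²⁺(aq)] = −0.126 and [Sn²⁺(aq)] = 0.75 M.

0.75 M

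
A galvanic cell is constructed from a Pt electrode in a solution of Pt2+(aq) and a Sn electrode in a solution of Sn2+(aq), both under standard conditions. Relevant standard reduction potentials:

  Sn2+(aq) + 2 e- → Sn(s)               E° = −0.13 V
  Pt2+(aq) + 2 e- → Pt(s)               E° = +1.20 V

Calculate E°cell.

Of the two couples in this cell, the one with the more positive reduction potential is reduced at the cathode: here that is Pt²⁺/Pt (+1.20 V); Sn²⁺/Sn (−0.13 V) is the anode.
E°cell = E°(cathode) − E°(anode) = +1.20 − (−0.13) = +1.33 V.

+1.33 V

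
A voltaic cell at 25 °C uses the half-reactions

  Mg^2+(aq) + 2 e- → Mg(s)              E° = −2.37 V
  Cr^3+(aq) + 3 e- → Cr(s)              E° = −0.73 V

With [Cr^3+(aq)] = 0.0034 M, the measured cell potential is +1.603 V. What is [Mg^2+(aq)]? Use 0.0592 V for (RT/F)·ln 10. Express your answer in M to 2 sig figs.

With Cr³⁺/Cr at the cathode and Mg²⁺/Mg at the anode, E°cell = −0.73 − (−2.37) = +1.64 V (n = 6).
From the Nernst equation, log Q = n(E° − E)/0.0592 = 6·(+1.64 − (+1.603))/0.0592 = 3.750.
For 2 Cr^3+(aq) + 3 Mg(s) → 2 Cr(s) + 3 Mg^2+(aq), the reaction quotient is Q = [Mg^2+(aq)]^3 / [Cr^3+(aq)]^2.
Solving for the unknown gives log [Mg^2+(aq)] = −0.396, so [Mg^2+(aq)] ≈ 0.40 M.

0.40 M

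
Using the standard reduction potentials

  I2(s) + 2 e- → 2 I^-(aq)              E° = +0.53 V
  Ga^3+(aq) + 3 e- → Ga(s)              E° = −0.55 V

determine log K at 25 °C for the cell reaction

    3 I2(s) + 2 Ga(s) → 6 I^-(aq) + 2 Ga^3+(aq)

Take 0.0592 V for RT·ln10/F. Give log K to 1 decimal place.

log K = 109.5

The I₂/I⁻ couple is reduced (cathode); E°cell = +0.53 − (−0.55) = +1.08 V with n = 6.
At equilibrium E = 0, so log K = nE°cell / 0.0592 = (6)(+1.08) / 0.0592 = 109.5.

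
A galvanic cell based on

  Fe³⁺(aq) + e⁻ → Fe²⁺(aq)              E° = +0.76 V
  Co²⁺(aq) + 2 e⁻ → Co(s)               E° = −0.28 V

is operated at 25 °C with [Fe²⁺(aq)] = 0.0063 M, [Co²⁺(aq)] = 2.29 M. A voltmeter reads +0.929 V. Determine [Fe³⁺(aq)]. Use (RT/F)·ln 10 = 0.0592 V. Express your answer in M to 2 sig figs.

Fe³⁺/Fe²⁺ is the cathode (higher E°); E°cell = +0.76 − (−0.28) = +1.04 V with n = 2.
From the Nernst equation, log Q = n(E° − E)/0.0592 = 2·(+1.04 − (+0.929))/0.0592 = 3.750.
The balanced reaction is 2 Fe³⁺(aq) + Co(s) → 2 Fe²⁺(aq) + Co²⁺(aq), so Q = ([Fe²⁺(aq)]^2·[Co²⁺(aq)]) / [Fe³⁺(aq)]^2.
Solving for the unknown gives log [Fe³⁺(aq)] = −3.896, so [Fe³⁺(aq)] ≈ 0.00013 M.

0.00013 M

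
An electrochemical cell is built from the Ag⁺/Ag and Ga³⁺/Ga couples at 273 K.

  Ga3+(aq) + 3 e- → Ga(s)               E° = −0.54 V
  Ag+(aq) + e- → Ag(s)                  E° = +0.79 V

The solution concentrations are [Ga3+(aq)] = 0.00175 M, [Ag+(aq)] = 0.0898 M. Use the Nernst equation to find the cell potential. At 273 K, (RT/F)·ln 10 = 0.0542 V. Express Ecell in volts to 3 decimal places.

+1.323 V

Since E°(Ag⁺/Ag) > E°(Ga³⁺/Ga), Ag⁺/Ag serves as the cathode.
E°cell = E°cat − E°an = +0.79 − (−0.54) = +1.33 V; n = 3.
The balanced reaction is 3 Ag+(aq) + Ga(s) → 3 Ag(s) + Ga3+(aq), so Q = [Ga3+(aq)] / [Ag+(aq)]^3 = 2.42 and log Q = 0.383.
Applying E = E° − (RT ln10/nF)·log Q gives +1.33 − (0.0542/3)(0.383) = +1.323 V.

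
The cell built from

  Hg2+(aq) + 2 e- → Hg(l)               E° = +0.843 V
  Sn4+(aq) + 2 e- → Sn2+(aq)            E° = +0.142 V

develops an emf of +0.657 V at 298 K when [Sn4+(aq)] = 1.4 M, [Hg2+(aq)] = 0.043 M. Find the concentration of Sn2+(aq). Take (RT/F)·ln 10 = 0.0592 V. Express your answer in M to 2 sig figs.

1.1 M

With Hg²⁺/Hg at the cathode and Sn⁴⁺/Sn²⁺ at the anode, E°cell = +0.843 − (+0.142) = +0.701 V (n = 2).
Since E = E° − (0.0592/n)·log Q, log Q = n(E° − E)/0.0592 = 1.486.
For Hg2+(aq) + Sn2+(aq) → Hg(l) + Sn4+(aq), the reaction quotient is Q = [Sn4+(aq)] / ([Hg2+(aq)]·[Sn2+(aq)]).
Solving for the unknown gives log [Sn2+(aq)] = 0.027, so [Sn2+(aq)] ≈ 1.1 M.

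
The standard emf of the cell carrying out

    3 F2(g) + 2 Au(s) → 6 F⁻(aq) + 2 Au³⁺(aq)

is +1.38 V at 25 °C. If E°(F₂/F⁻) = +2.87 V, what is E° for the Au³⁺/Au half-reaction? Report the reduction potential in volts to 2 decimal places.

In the reaction as written the F₂/F⁻ couple is reduced (cathode) and Au³⁺/Au is oxidized (anode), so E°cell = E°(F₂/F⁻) − E°(Au³⁺/Au).
E°(Au³⁺/Au) = E°(cathode) − E°cell = +2.87 − (+1.38) = +1.49 V.

+1.49 V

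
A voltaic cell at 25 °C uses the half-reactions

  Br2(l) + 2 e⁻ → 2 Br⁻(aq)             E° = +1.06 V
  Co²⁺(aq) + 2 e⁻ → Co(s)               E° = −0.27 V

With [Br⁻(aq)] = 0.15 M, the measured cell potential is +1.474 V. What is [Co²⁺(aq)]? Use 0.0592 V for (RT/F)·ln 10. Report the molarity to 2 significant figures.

With Br₂/Br⁻ at the cathode and Co²⁺/Co at the anode, E°cell = +1.06 − (−0.27) = +1.33 V (n = 2).
Rearranging E = E° − (0.0592/n)·log Q gives log Q = 2(+1.33 − (+1.474))/0.0592 = −4.865.
The balanced reaction is Br2(l) + Co(s) → 2 Br⁻(aq) + Co²⁺(aq), so Q = [Br⁻(aq)]^2·[Co²⁺(aq)].
Solving for the unknown gives log [Co²⁺(aq)] = −3.217, so [Co²⁺(aq)] ≈ 0.00061 M.

0.00061 M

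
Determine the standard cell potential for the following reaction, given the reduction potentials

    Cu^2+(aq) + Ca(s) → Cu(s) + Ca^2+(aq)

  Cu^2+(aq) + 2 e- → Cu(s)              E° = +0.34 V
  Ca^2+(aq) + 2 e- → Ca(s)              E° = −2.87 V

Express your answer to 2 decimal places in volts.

+3.21 V

Cu^2+(aq) gains electrons, so the Cu²⁺/Cu couple is the cathode; the Ca²⁺/Ca couple is the anode.
E°cell = E°(cathode) − E°(anode) = +0.34 − (−2.87) = +3.21 V.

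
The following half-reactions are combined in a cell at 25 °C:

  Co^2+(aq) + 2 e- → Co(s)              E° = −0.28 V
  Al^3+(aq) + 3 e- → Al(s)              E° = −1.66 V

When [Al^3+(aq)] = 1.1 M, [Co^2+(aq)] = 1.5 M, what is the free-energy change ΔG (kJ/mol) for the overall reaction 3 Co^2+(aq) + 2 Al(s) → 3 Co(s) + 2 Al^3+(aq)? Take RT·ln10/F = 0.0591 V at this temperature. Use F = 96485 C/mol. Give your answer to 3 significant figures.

E°cell = −0.28 − (−1.66) = +1.38 V; the balanced reaction transfers n = 6 electrons.
Here Q = [Al^3+(aq)]^2 / [Co^2+(aq)]^3 = 0.359 (log Q = −0.445), giving E = +1.38 − (0.0591/6)·(−0.445) = +1.3844 V.
ΔG = −nFE = −(6)(96485)(+1.3844) J/mol = −801 kJ/mol.

−801 kJ/mol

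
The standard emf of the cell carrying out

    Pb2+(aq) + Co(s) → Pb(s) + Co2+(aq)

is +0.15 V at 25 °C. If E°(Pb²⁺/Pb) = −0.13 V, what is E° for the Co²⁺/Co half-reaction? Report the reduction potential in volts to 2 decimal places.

In the reaction as written the Pb²⁺/Pb couple is reduced (cathode) and Co²⁺/Co is oxidized (anode), so E°cell = E°(Pb²⁺/Pb) − E°(Co²⁺/Co).
E°(Co²⁺/Co) = E°(cathode) − E°cell = −0.13 − (+0.15) = −0.28 V.

−0.28 V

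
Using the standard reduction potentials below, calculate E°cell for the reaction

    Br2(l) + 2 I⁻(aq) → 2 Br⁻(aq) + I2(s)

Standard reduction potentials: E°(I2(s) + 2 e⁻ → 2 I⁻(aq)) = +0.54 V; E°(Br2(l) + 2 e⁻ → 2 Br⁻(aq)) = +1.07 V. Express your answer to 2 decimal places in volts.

Br2(l) gains electrons, so the Br₂/Br⁻ couple is the cathode; the I₂/I⁻ couple is the anode.
E°cell = E°(cathode) − E°(anode) = +1.07 − (+0.54) = +0.53 V.
The positive value indicates the reaction is spontaneous as written.

+0.53 V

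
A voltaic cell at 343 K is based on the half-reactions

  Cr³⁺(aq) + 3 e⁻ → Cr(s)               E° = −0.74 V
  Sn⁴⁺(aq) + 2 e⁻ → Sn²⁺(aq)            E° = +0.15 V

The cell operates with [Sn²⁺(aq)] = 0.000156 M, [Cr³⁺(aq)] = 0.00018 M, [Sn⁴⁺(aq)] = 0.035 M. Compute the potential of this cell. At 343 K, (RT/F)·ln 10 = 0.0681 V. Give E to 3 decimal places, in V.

The Sn⁴⁺/Sn²⁺ couple has the more positive E°, so it is the cathode; Cr³⁺/Cr is the anode.
E°cell = +0.15 − (−0.74) = +0.89 V, with n = 6 electrons transferred.
Balancing gives 3 Sn⁴⁺(aq) + 2 Cr(s) → 3 Sn²⁺(aq) + 2 Cr³⁺(aq); hence Q = ([Sn²⁺(aq)]^3·[Cr³⁺(aq)]^2) / [Sn⁴⁺(aq)]^3 = 2.87×10^−15 (log Q = −14.542).
By the Nernst equation, E = +0.89 − (0.0681/6)·(−14.542) = +1.055 V.

+1.055 V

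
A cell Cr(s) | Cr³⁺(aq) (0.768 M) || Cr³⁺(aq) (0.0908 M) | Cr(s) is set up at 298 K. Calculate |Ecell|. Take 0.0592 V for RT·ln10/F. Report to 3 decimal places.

0.018 V

For a concentration cell E°cell = 0, since both electrodes use the same couple.
The compartment with the higher Cr³⁺(aq) concentration (0.768 M) acts as the cathode; ions are reduced there and produced at the dilute (0.0908 M) anode.
With n = 3, Ecell = −(0.0592/3)·log([dilute]/[conc]) = −(0.0592/3)·log(0.0908/0.768) = +0.018 V.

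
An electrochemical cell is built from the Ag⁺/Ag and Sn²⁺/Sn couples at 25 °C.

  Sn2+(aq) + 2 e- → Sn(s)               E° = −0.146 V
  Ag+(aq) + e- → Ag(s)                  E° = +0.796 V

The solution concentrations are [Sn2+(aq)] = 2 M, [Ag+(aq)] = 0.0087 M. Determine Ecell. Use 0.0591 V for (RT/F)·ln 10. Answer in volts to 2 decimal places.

+0.81 V

Since E°(Ag⁺/Ag) > E°(Sn²⁺/Sn), Ag⁺/Ag serves as the cathode.
E°cell = +0.796 − (−0.146) = +0.942 V, with n = 2 electrons transferred.
The balanced reaction is 2 Ag+(aq) + Sn(s) → 2 Ag(s) + Sn2+(aq), so Q = [Sn2+(aq)] / [Ag+(aq)]^2 = 2.64×10^4 and log Q = 4.422.
E = E° − (0.0591/n)·log Q = +0.942 − (0.0591/2)(4.422) = +0.81 V.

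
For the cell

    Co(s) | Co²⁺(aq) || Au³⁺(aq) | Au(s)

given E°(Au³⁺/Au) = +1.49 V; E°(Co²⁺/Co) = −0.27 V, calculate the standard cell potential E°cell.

By convention the left-hand electrode in cell notation is the anode (oxidation) and the right-hand electrode is the cathode (reduction).
E°cell = E°(right) − E°(left) = +1.49 − (−0.27) = +1.76 V.

+1.76 V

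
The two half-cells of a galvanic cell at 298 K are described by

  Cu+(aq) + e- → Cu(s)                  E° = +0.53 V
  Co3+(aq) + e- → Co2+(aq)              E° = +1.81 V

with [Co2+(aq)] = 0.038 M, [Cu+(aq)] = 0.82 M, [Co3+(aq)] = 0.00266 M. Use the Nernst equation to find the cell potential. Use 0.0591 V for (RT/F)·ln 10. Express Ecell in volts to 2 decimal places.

+1.22 V

Co³⁺/Co²⁺ is reduced (cathode, E° = +1.81 V) and Cu⁺/Cu is oxidized (anode).
The standard potential is +1.81 − (+0.53) = +1.28 V and the balanced reaction transfers n = 1 electron.
For the overall reaction Co3+(aq) + Cu(s) → Co2+(aq) + Cu+(aq), Q = ([Co2+(aq)]·[Cu+(aq)]) / [Co3+(aq)] = 11.7, giving log Q = 1.069.
By the Nernst equation, E = +1.28 − (0.0591/1)·(1.069) = +1.22 V.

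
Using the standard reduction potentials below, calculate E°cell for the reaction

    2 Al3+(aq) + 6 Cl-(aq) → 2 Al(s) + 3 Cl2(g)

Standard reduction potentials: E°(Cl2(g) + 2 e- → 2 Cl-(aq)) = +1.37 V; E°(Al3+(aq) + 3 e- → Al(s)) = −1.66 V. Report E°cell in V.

−3.03 V

Al3+(aq) gains electrons, so the Al³⁺/Al couple is the cathode; the Cl₂/Cl⁻ couple is the anode.
E°cell = E°(cathode) − E°(anode) = −1.66 − (+1.37) = −3.03 V.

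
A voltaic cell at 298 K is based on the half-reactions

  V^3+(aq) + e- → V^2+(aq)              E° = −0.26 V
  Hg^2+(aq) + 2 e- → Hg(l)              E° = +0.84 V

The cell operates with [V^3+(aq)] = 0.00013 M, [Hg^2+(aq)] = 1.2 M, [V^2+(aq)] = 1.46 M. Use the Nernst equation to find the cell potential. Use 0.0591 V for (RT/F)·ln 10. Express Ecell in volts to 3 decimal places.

Hg²⁺/Hg is reduced (cathode, E° = +0.84 V) and V³⁺/V²⁺ is oxidized (anode).
The standard potential is +0.84 − (−0.26) = +1.10 V and the balanced reaction transfers n = 2 electrons.
The balanced reaction is Hg^2+(aq) + 2 V^2+(aq) → Hg(l) + 2 V^3+(aq), so Q = [V^3+(aq)]^2 / ([Hg^2+(aq)]·[V^2+(aq)]^2) = 6.61×10^−9 and log Q = −8.180.
E = E° − (0.0591/n)·log Q = +1.10 − (0.0591/2)(−8.180) = +1.342 V.

+1.342 V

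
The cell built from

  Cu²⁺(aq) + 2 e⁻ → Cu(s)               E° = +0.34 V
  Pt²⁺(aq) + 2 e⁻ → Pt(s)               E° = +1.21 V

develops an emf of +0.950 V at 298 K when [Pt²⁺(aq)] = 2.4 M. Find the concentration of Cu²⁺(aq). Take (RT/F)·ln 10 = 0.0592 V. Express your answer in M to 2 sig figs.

0.0048 M

With Pt²⁺/Pt at the cathode and Cu²⁺/Cu at the anode, E°cell = +1.21 − (+0.34) = +0.87 V (n = 2).
Rearranging E = E° − (0.0592/n)·log Q gives log Q = 2(+0.87 − (+0.950))/0.0592 = −2.703.
For Pt²⁺(aq) + Cu(s) → Pt(s) + Cu²⁺(aq), the reaction quotient is Q = [Cu²⁺(aq)] / [Pt²⁺(aq)].
Isolating [Cu²⁺(aq)] in Q = 10^{−2.703} yields log [Cu²⁺(aq)] = −2.323, i.e. 0.0048 M.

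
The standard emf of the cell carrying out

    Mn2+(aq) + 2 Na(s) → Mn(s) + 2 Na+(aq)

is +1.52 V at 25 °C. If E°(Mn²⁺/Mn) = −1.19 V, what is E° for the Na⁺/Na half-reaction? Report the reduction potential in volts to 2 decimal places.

In the reaction as written the Mn²⁺/Mn couple is reduced (cathode) and Na⁺/Na is oxidized (anode), so E°cell = E°(Mn²⁺/Mn) − E°(Na⁺/Na).
E°(Na⁺/Na) = E°(cathode) − E°cell = −1.19 − (+1.52) = −2.71 V.

−2.71 V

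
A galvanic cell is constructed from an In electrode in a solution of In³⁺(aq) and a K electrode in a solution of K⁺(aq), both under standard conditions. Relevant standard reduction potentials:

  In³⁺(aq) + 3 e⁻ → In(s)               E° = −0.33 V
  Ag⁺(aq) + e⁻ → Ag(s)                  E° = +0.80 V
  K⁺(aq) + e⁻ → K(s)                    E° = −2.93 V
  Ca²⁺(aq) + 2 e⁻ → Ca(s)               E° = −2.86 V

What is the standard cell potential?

+2.60 V

Of the two couples in this cell, the one with the more positive reduction potential is reduced at the cathode: here that is In³⁺/In (−0.33 V); K⁺/K (−2.93 V) is the anode.
E°cell = E°(cathode) − E°(anode) = −0.33 − (−2.93) = +2.60 V.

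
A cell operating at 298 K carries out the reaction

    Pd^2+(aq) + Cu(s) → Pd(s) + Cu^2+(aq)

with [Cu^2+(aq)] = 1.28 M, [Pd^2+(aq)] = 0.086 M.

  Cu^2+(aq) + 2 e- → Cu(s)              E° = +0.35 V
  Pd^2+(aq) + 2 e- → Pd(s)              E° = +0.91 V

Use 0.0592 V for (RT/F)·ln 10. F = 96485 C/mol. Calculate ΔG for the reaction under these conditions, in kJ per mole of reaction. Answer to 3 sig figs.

With Pd²⁺/Pd reduced at the cathode, E°cell = +0.91 − (+0.35) = +0.56 V and n = 2.
Here Q = [Cu^2+(aq)] / [Pd^2+(aq)] = 14.9 (log Q = 1.173), giving E = +0.56 − (0.0592/2)·(1.173) = +0.5253 V.
Then ΔG = −nFE = −2 × 96485 × +0.5253 J/mol = −101 kJ/mol.

−101 kJ/mol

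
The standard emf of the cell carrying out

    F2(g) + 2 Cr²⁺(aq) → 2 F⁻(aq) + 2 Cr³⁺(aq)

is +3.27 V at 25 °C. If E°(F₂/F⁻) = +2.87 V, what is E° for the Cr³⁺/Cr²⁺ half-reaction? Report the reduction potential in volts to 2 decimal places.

In the reaction as written the F₂/F⁻ couple is reduced (cathode) and Cr³⁺/Cr²⁺ is oxidized (anode), so E°cell = E°(F₂/F⁻) − E°(Cr³⁺/Cr²⁺).
E°(Cr³⁺/Cr²⁺) = E°(cathode) − E°cell = +2.87 − (+3.27) = −0.40 V.

−0.40 V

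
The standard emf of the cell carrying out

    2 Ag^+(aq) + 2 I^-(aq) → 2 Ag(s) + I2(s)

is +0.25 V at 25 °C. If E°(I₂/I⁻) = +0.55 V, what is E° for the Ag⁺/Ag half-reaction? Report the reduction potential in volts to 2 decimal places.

In the reaction as written the Ag⁺/Ag couple is reduced (cathode) and I₂/I⁻ is oxidized (anode), so E°cell = E°(Ag⁺/Ag) − E°(I₂/I⁻).
E°(Ag⁺/Ag) = E°cell + E°(anode) = +0.25 + (+0.55) = +0.80 V.

+0.80 V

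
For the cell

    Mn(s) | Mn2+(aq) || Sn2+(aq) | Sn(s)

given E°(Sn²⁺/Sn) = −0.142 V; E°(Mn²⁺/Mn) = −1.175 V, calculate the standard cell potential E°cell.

+1.033 V

By convention the left-hand electrode in cell notation is the anode (oxidation) and the right-hand electrode is the cathode (reduction).
E°cell = E°(right) − E°(left) = −0.142 − (−1.175) = +1.033 V.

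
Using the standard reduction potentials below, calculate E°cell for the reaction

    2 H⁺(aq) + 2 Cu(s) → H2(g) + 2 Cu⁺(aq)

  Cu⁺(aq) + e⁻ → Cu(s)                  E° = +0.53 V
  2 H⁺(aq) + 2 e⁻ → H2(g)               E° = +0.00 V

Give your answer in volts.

In the reaction as written, H⁺(aq) is reduced (cathode) and Cu⁺(aq) is produced by oxidation at the anode.
E°cell = E°(cathode) − E°(anode) = +0.00 − (+0.53) = −0.53 V.

−0.53 V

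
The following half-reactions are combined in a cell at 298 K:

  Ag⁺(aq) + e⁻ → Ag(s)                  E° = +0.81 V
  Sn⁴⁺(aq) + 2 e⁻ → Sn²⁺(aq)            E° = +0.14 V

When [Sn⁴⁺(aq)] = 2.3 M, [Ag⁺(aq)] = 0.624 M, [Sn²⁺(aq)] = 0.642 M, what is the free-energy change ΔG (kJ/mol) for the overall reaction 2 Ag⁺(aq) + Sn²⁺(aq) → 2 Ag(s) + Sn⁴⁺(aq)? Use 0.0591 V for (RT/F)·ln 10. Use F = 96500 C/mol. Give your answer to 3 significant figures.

With Ag⁺/Ag reduced at the cathode, E°cell = +0.81 − (+0.14) = +0.67 V and n = 2.
The reaction quotient is [Sn⁴⁺(aq)] / ([Ag⁺(aq)]^2·[Sn²⁺(aq)]) = 9.2; by Nernst, E = +0.67 − (0.0591/2)(0.964) = +0.6415 V.
ΔG = −nFE = −(2)(96500)(+0.6415) J/mol = −124 kJ/mol.

−124 kJ/mol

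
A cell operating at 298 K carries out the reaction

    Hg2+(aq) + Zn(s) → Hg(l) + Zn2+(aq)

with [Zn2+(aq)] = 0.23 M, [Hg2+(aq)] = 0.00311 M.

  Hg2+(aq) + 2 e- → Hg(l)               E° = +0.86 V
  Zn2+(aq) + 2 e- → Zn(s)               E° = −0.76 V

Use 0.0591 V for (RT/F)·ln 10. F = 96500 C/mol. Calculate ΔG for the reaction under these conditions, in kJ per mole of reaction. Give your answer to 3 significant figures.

With Hg²⁺/Hg reduced at the cathode, E°cell = +0.86 − (−0.76) = +1.62 V and n = 2.
Q = [Zn2+(aq)] / [Hg2+(aq)] = 74, so log Q = 1.869 and E = +1.62 − (0.0591/2)(1.869) = +1.5648 V.
Finally ΔG = −nFE = −(2)(96500 C/mol)(+1.5648 V) = −302 kJ/mol.

−302 kJ/mol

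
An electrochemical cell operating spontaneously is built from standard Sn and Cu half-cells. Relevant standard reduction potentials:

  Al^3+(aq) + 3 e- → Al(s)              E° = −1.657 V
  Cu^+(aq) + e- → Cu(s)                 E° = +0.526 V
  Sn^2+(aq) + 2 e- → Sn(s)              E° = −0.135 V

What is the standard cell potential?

+0.661 V

The Cu⁺/Cu couple has the higher E°, so Cu ion is reduced (cathode) and Sn is oxidized (anode).
E°cell = E°(cathode) − E°(anode) = +0.526 − (−0.135) = +0.661 V.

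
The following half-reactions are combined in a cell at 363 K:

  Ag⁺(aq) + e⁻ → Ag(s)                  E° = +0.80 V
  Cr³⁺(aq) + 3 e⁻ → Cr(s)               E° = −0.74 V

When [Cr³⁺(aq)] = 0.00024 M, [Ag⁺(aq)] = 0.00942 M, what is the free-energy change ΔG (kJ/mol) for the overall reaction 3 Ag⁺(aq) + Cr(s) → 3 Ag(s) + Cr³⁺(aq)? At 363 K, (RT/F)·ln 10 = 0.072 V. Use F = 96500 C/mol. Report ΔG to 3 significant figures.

−429 kJ/mol

The standard cell potential is +0.80 − (−0.74) = +1.54 V, with n = 3 electrons in the balanced equation.
Q = [Cr³⁺(aq)] / [Ag⁺(aq)]^3 = 287, so log Q = 2.458 and E = +1.54 − (0.072/3)(2.458) = +1.4810 V.
ΔG = −nFE = −(3)(96500)(+1.4810) J/mol = −429 kJ/mol.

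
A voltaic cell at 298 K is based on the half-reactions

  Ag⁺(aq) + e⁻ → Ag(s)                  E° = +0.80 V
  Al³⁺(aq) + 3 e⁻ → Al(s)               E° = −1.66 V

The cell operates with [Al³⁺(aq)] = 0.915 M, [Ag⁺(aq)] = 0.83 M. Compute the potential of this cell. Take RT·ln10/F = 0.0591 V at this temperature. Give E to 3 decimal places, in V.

+2.456 V

Since E°(Ag⁺/Ag) > E°(Al³⁺/Al), Ag⁺/Ag serves as the cathode.
E°cell = +0.80 − (−1.66) = +2.46 V, with n = 3 electrons transferred.
Balancing gives 3 Ag⁺(aq) + Al(s) → 3 Ag(s) + Al³⁺(aq); hence Q = [Al³⁺(aq)] / [Ag⁺(aq)]^3 = 1.6 (log Q = 0.204).
By the Nernst equation, E = +2.46 − (0.0591/3)·(0.204) = +2.456 V.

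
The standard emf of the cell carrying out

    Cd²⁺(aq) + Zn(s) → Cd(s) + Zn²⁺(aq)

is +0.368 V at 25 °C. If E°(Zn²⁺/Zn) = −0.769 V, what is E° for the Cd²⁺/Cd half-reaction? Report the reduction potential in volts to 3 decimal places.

−0.401 V

In the reaction as written the Cd²⁺/Cd couple is reduced (cathode) and Zn²⁺/Zn is oxidized (anode), so E°cell = E°(Cd²⁺/Cd) − E°(Zn²⁺/Zn).
E°(Cd²⁺/Cd) = E°cell + E°(anode) = +0.368 + (−0.769) = −0.401 V.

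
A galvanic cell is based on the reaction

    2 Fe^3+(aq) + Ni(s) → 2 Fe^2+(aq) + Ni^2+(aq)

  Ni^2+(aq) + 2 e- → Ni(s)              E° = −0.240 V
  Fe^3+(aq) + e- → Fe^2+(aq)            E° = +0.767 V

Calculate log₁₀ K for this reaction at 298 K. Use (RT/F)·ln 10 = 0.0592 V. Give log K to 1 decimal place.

log K = 34.0

The Fe³⁺/Fe²⁺ couple is reduced (cathode); E°cell = +0.767 − (−0.240) = +1.007 V with n = 2.
At equilibrium E = 0, so log K = nE°cell / 0.0592 = (2)(+1.007) / 0.0592 = 34.0.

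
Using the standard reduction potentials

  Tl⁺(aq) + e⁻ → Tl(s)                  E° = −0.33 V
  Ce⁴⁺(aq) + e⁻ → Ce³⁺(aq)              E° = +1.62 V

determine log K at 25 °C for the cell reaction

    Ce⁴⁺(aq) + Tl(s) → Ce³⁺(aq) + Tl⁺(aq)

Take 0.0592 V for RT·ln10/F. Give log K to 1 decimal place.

The Ce⁴⁺/Ce³⁺ couple is reduced (cathode); E°cell = +1.62 − (−0.33) = +1.95 V with n = 1.
At equilibrium E = 0, so log K = nE°cell / 0.0592 = (1)(+1.95) / 0.0592 = 32.9.

log K = 32.9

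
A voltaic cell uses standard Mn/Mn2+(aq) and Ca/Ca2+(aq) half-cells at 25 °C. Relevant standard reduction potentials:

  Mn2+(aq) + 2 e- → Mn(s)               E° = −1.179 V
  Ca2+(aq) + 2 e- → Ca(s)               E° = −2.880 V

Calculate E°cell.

+1.701 V

The Mn²⁺/Mn couple has the higher E°, so Mn ion is reduced (cathode) and Ca is oxidized (anode).
E°cell = E°(cathode) − E°(anode) = −1.179 − (−2.880) = +1.701 V.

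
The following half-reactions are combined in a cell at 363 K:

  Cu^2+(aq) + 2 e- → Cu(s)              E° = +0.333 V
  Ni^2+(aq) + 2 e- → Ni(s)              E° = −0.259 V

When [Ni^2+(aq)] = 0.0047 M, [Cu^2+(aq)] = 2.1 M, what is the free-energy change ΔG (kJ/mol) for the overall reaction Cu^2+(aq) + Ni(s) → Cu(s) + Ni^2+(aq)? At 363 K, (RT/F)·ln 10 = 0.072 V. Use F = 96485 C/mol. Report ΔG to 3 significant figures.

−133 kJ/mol

E°cell = +0.333 − (−0.259) = +0.592 V; the balanced reaction transfers n = 2 electrons.
Q = [Ni^2+(aq)] / [Cu^2+(aq)] = 0.00224, so log Q = −2.650 and E = +0.592 − (0.072/2)(−2.650) = +0.6874 V.
ΔG = −nFE = −(2)(96485)(+0.6874) J/mol = −133 kJ/mol.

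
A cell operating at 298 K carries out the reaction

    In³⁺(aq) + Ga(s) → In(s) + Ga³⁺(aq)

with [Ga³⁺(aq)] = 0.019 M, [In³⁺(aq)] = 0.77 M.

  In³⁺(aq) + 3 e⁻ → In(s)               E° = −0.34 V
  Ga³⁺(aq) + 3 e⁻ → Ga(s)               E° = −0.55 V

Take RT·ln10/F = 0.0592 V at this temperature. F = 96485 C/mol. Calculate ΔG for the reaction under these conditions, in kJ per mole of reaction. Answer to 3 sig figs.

−70.0 kJ/mol

With In³⁺/In reduced at the cathode, E°cell = −0.34 − (−0.55) = +0.21 V and n = 3.
The reaction quotient is [Ga³⁺(aq)] / [In³⁺(aq)] = 0.0247; by Nernst, E = +0.21 − (0.0592/3)(−1.608) = +0.2417 V.
Finally ΔG = −nFE = −(3)(96485 C/mol)(+0.2417 V) = −70.0 kJ/mol.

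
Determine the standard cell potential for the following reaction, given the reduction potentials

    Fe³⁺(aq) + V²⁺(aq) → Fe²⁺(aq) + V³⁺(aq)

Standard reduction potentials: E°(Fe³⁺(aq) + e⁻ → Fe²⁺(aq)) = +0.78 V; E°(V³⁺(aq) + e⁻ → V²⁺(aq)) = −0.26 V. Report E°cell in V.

+1.04 V

Fe³⁺(aq) gains electrons, so the Fe³⁺/Fe²⁺ couple is the cathode; the V³⁺/V²⁺ couple is the anode.
E°cell = E°(cathode) − E°(anode) = +0.78 − (−0.26) = +1.04 V.
The positive value indicates the reaction is spontaneous as written.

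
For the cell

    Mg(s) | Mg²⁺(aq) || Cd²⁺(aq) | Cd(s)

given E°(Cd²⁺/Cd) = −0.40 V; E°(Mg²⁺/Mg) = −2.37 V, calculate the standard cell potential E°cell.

By convention the left-hand electrode in cell notation is the anode (oxidation) and the right-hand electrode is the cathode (reduction).
E°cell = E°(right) − E°(left) = −0.40 − (−2.37) = +1.97 V.

+1.97 V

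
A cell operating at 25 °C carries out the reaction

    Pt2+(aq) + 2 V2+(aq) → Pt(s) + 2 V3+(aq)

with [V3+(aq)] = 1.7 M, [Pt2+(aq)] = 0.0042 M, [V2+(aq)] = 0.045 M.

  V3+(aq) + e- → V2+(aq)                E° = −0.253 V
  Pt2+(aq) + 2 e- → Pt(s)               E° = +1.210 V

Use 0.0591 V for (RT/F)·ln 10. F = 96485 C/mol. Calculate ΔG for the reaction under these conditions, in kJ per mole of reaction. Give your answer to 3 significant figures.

−251 kJ/mol

The standard cell potential is +1.210 − (−0.253) = +1.463 V, with n = 2 electrons in the balanced equation.
Here Q = [V3+(aq)]^2 / ([Pt2+(aq)]·[V2+(aq)]^2) = 3.4×10^5 (log Q = 5.531), giving E = +1.463 − (0.0591/2)·(5.531) = +1.2996 V.
Then ΔG = −nFE = −2 × 96485 × +1.2996 J/mol = −251 kJ/mol.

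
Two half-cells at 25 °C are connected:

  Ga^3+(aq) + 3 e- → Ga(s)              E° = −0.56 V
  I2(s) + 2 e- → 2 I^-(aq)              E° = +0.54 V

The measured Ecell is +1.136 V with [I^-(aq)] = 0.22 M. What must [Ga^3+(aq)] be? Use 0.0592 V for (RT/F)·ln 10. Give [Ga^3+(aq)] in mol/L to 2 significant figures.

1.4 M

I₂/I⁻ is the cathode (higher E°); E°cell = +0.54 − (−0.56) = +1.10 V with n = 6.
Rearranging E = E° − (0.0592/n)·log Q gives log Q = 6(+1.10 − (+1.136))/0.0592 = −3.649.
Balancing electrons gives 3 I2(s) + 2 Ga(s) → 6 I^-(aq) + 2 Ga^3+(aq); thus Q = [I^-(aq)]^6·[Ga^3+(aq)]^2.
Isolating [Ga^3+(aq)] in Q = 10^{−3.649} yields log [Ga^3+(aq)] = 0.148, i.e. 1.4 M.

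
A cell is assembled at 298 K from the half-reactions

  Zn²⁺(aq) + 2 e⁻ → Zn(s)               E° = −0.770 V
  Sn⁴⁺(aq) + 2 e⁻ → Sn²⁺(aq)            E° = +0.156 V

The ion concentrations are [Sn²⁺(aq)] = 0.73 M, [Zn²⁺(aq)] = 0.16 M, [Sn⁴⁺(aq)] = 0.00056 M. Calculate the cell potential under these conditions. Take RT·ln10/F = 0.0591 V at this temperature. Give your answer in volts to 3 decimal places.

Since E°(Sn⁴⁺/Sn²⁺) > E°(Zn²⁺/Zn), Sn⁴⁺/Sn²⁺ serves as the cathode.
The standard potential is +0.156 − (−0.770) = +0.926 V and the balanced reaction transfers n = 2 electrons.
Balancing gives Sn⁴⁺(aq) + Zn(s) → Sn²⁺(aq) + Zn²⁺(aq); hence Q = ([Sn²⁺(aq)]·[Zn²⁺(aq)]) / [Sn⁴⁺(aq)] = 209 (log Q = 2.319).
By the Nernst equation, E = +0.926 − (0.0591/2)·(2.319) = +0.857 V.

+0.857 V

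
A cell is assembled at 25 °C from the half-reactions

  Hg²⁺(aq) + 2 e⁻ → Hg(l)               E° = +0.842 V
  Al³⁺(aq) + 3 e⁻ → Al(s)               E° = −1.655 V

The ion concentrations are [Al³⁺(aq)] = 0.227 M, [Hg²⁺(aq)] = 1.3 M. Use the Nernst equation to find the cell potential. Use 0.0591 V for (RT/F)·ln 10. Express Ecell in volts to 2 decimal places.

+2.51 V

The Hg²⁺/Hg couple has the more positive E°, so it is the cathode; Al³⁺/Al is the anode.
E°cell = E°cat − E°an = +0.842 − (−1.655) = +2.497 V; n = 6.
The balanced reaction is 3 Hg²⁺(aq) + 2 Al(s) → 3 Hg(l) + 2 Al³⁺(aq), so Q = [Al³⁺(aq)]^2 / [Hg²⁺(aq)]^3 = 0.0235 and log Q = −1.630.
Applying E = E° − (RT ln10/nF)·log Q gives +2.497 − (0.0591/6)(−1.630) = +2.51 V.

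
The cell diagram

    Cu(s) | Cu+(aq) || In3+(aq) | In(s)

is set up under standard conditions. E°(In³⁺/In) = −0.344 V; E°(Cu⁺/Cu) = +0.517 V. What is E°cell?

By convention the left-hand electrode in cell notation is the anode (oxidation) and the right-hand electrode is the cathode (reduction).
E°cell = E°(right) − E°(left) = −0.344 − (+0.517) = −0.861 V.
The negative sign shows that, as written, the cell would require an external voltage to drive the reaction.

−0.861 V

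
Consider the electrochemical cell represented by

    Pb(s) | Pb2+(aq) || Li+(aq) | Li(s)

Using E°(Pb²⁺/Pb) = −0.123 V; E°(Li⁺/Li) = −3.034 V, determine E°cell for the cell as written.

−2.911 V

By convention the left-hand electrode in cell notation is the anode (oxidation) and the right-hand electrode is the cathode (reduction).
E°cell = E°(right) − E°(left) = −3.034 − (−0.123) = −2.911 V.
The negative sign shows that, as written, the cell would require an external voltage to drive the reaction.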